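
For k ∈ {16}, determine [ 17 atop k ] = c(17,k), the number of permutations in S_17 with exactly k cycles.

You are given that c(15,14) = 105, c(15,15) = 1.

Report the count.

136

row 16: T[16][15]=15·1+105=120  T[16][16]=15·0+1=1
row 17: T[17][16]=16·1+120=136
Read c(17,16) = 136.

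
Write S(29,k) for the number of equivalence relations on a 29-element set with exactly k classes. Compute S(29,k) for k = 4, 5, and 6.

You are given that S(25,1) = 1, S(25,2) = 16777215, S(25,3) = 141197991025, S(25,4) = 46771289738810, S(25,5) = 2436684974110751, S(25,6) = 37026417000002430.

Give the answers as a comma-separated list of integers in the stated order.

[26] T[26,1]:1*1+0=1 · T[26,2]:2*16777215+1=33554431 · T[26,3]:3*141197991025+16777215=423610750290 · T[26,4]:4*46771289738810+141197991025=187226356946265 · T[26,5]:5*2436684974110751+46771289738810=12230196160292565 · T[26,6]:6*37026417000002430+2436684974110751=224595186974125331
[27] T[27,2]:2*33554431+1=67108863 · T[27,3]:3*423610750290+33554431=1270865805301 · T[27,4]:4*187226356946265+423610750290=749329038535350 · T[27,5]:5*12230196160292565+187226356946265=61338207158409090 · T[27,6]:6*224595186974125331+12230196160292565=1359801318005044551
[28] T[28,3]:3*1270865805301+67108863=3812664524766 · T[28,4]:4*749329038535350+1270865805301=2998587019946701 · T[28,5]:5*61338207158409090+749329038535350=307440364830580800 · T[28,6]:6*1359801318005044551+61338207158409090=8220146115188676396
[29] T[29,4]:4*2998587019946701+3812664524766=11998160744311570 · T[29,5]:5*307440364830580800+2998587019946701=1540200411172850701 · T[29,6]:6*8220146115188676396+307440364830580800=49628317055962639176
Read S(29,4) = 11998160744311570, S(29,5) = 1540200411172850701, S(29,6) = 49628317055962639176.

11998160744311570, 1540200411172850701, 49628317055962639176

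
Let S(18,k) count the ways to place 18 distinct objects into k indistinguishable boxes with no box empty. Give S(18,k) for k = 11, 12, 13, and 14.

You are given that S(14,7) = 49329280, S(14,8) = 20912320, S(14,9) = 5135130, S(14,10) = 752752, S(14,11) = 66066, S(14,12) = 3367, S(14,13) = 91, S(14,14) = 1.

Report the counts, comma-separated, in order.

r15: T_15,8=8×20912320+49329280=216627840; T_15,9=9×5135130+20912320=67128490; T_15,10=10×752752+5135130=12662650; T_15,11=11×66066+752752=1479478; T_15,12=12×3367+66066=106470; T_15,13=13×91+3367=4550; T_15,14=14×1+91=105
r16: T_16,9=9×67128490+216627840=820784250; T_16,10=10×12662650+67128490=193754990; T_16,11=11×1479478+12662650=28936908; T_16,12=12×106470+1479478=2757118; T_16,13=13×4550+106470=165620; T_16,14=14×105+4550=6020
r17: T_17,10=10×193754990+820784250=2758334150; T_17,11=11×28936908+193754990=512060978; T_17,12=12×2757118+28936908=62022324; T_17,13=13×165620+2757118=4910178; T_17,14=14×6020+165620=249900
r18: T_18,11=11×512060978+2758334150=8391004908; T_18,12=12×62022324+512060978=1256328866; T_18,13=13×4910178+62022324=125854638; T_18,14=14×249900+4910178=8408778
Read S(18,11) = 8391004908, S(18,12) = 1256328866, S(18,13) = 125854638, S(18,14) = 8408778.

8391004908, 1256328866, 125854638, 8408778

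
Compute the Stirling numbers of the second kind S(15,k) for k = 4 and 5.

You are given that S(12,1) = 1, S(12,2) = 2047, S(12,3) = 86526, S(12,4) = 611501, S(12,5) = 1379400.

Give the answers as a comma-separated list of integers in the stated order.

[13] T[13,2]:2*2047+1=4095 · T[13,3]:3*86526+2047=261625 · T[13,4]:4*611501+86526=2532530 · T[13,5]:5*1379400+611501=7508501
[14] T[14,3]:3*261625+4095=788970 · T[14,4]:4*2532530+261625=10391745 · T[14,5]:5*7508501+2532530=40075035
[15] T[15,4]:4*10391745+788970=42355950 · T[15,5]:5*40075035+10391745=210766920
Read S(15,4) = 42355950, S(15,5) = 210766920.

42355950, 210766920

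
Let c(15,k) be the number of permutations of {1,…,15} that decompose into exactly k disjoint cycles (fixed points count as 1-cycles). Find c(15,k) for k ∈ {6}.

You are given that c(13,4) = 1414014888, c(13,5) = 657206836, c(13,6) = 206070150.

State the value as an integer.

row 14: T[14][5]=13·657206836+1414014888=9957703756  T[14][6]=13·206070150+657206836=3336118786
row 15: T[15][6]=14·3336118786+9957703756=56663366760
Read c(15,6) = 56663366760.

56663366760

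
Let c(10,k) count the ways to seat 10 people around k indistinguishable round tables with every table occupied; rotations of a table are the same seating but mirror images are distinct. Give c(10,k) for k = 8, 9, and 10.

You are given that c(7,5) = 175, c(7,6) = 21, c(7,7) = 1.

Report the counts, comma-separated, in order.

i=8: T(8,6)=175+7·21=322 | T(8,7)=21+7·1=28 | T(8,8)=1+7·0=1
i=9: T(9,7)=322+8·28=546 | T(9,8)=28+8·1=36 | T(9,9)=1+8·0=1
i=10: T(10,8)=546+9·36=870 | T(10,9)=36+9·1=45 | T(10,10)=1+9·0=1
Read c(10,8) = 870, c(10,9) = 45, c(10,10) = 1.

870, 45, 1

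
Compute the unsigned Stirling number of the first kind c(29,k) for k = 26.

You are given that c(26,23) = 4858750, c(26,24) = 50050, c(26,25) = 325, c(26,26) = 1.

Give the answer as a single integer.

[27] T[27,24]:26*50050+4858750=6160050 · T[27,25]:26*325+50050=58500 · T[27,26]:26*1+325=351
[28] T[28,25]:27*58500+6160050=7739550 · T[28,26]:27*351+58500=67977
[29] T[29,26]:28*67977+7739550=9642906
Read c(29,26) = 9642906.

9642906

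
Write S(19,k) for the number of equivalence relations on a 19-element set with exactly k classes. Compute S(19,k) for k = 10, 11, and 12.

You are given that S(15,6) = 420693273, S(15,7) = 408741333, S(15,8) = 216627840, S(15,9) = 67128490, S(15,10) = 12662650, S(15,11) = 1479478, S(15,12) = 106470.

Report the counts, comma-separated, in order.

r16: T_16,7=7×408741333+420693273=3281882604; T_16,8=8×216627840+408741333=2141764053; T_16,9=9×67128490+216627840=820784250; T_16,10=10×12662650+67128490=193754990; T_16,11=11×1479478+12662650=28936908; T_16,12=12×106470+1479478=2757118
r17: T_17,8=8×2141764053+3281882604=20415995028; T_17,9=9×820784250+2141764053=9528822303; T_17,10=10×193754990+820784250=2758334150; T_17,11=11×28936908+193754990=512060978; T_17,12=12×2757118+28936908=62022324
r18: T_18,9=9×9528822303+20415995028=106175395755; T_18,10=10×2758334150+9528822303=37112163803; T_18,11=11×512060978+2758334150=8391004908; T_18,12=12×62022324+512060978=1256328866
r19: T_19,10=10×37112163803+106175395755=477297033785; T_19,11=11×8391004908+37112163803=129413217791; T_19,12=12×1256328866+8391004908=23466951300
Read S(19,10) = 477297033785, S(19,11) = 129413217791, S(19,12) = 23466951300.

477297033785, 129413217791, 23466951300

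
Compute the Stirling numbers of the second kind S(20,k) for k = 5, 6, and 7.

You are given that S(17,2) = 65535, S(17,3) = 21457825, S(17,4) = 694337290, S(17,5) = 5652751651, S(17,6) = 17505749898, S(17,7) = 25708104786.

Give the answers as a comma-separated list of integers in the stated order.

i=18: T(18,3)=65535+3·21457825=64439010 | T(18,4)=21457825+4·694337290=2798806985 | T(18,5)=694337290+5·5652751651=28958095545 | T(18,6)=5652751651+6·17505749898=110687251039 | T(18,7)=17505749898+7·25708104786=197462483400
i=19: T(19,4)=64439010+4·2798806985=11259666950 | T(19,5)=2798806985+5·28958095545=147589284710 | T(19,6)=28958095545+6·110687251039=693081601779 | T(19,7)=110687251039+7·197462483400=1492924634839
i=20: T(20,5)=11259666950+5·147589284710=749206090500 | T(20,6)=147589284710+6·693081601779=4306078895384 | T(20,7)=693081601779+7·1492924634839=11143554045652
Read S(20,5) = 749206090500, S(20,6) = 4306078895384, S(20,7) = 11143554045652.

749206090500, 4306078895384, 11143554045652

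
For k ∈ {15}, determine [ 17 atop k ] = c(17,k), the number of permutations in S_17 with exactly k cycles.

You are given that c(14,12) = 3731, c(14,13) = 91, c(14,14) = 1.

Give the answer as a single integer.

r15: T_15,13=14×91+3731=5005; T_15,14=14×1+91=105; T_15,15=14×0+1=1
r16: T_16,14=15×105+5005=6580; T_16,15=15×1+105=120
r17: T_17,15=16×120+6580=8500
Read c(17,15) = 8500.

8500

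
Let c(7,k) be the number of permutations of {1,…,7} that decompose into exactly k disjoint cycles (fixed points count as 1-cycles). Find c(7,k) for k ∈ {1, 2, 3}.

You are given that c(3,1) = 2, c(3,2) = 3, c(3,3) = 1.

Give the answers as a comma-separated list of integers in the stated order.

row 4: T[4][1]=3·2+0=6  T[4][2]=3·3+2=11  T[4][3]=3·1+3=6
row 5: T[5][1]=4·6+0=24  T[5][2]=4·11+6=50  T[5][3]=4·6+11=35
row 6: T[6][1]=5·24+0=120  T[6][2]=5·50+24=274  T[6][3]=5·35+50=225
row 7: T[7][1]=6·120+0=720  T[7][2]=6·274+120=1764  T[7][3]=6·225+274=1624
Read c(7,1) = 720, c(7,2) = 1764, c(7,3) = 1624.

720, 1764, 1624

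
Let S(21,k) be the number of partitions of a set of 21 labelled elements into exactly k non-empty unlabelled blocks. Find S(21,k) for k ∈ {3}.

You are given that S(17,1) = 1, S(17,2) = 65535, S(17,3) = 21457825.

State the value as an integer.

1742343625

[18] T[18,1]:1*1+0=1 · T[18,2]:2*65535+1=131071 · T[18,3]:3*21457825+65535=64439010
[19] T[19,1]:1*1+0=1 · T[19,2]:2*131071+1=262143 · T[19,3]:3*64439010+131071=193448101
[20] T[20,2]:2*262143+1=524287 · T[20,3]:3*193448101+262143=580606446
[21] T[21,3]:3*580606446+524287=1742343625
Read S(21,3) = 1742343625.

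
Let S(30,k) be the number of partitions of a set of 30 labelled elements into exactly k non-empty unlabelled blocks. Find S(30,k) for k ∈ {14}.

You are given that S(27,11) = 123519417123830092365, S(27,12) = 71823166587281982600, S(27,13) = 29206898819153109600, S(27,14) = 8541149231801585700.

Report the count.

42337710060168129525765

row 28: T[28][12]=12·71823166587281982600+123519417123830092365=985397416171213883565  T[28][13]=13·29206898819153109600+71823166587281982600=451512851236272407400  T[28][14]=14·8541149231801585700+29206898819153109600=148782988064375309400
row 29: T[29][13]=13·451512851236272407400+985397416171213883565=6855064482242755179765  T[29][14]=14·148782988064375309400+451512851236272407400=2534474684137526739000
row 30: T[30][14]=14·2534474684137526739000+6855064482242755179765=42337710060168129525765
Read S(30,14) = 42337710060168129525765.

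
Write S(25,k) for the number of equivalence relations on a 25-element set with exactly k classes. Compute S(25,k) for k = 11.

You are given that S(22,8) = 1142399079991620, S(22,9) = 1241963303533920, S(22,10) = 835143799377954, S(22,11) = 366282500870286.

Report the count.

802355904438462660

[23] T[23,9]:9*1241963303533920+1142399079991620=12320068811796900 · T[23,10]:10*835143799377954+1241963303533920=9593401297313460 · T[23,11]:11*366282500870286+835143799377954=4864251308951100
[24] T[24,10]:10*9593401297313460+12320068811796900=108254081784931500 · T[24,11]:11*4864251308951100+9593401297313460=63100165695775560
[25] T[25,11]:11*63100165695775560+108254081784931500=802355904438462660
Read S(25,11) = 802355904438462660.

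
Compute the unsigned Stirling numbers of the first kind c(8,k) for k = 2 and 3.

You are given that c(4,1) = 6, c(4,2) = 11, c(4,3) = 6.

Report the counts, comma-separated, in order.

@5  (5,1):6·4+0→24, (5,2):11·4+6→50, (5,3):6·4+11→35
@6  (6,1):24·5+0→120, (6,2):50·5+24→274, (6,3):35·5+50→225
@7  (7,1):120·6+0→720, (7,2):274·6+120→1764, (7,3):225·6+274→1624
@8  (8,2):1764·7+720→13068, (8,3):1624·7+1764→13132
Read c(8,2) = 13068, c(8,3) = 13132.

13068, 13132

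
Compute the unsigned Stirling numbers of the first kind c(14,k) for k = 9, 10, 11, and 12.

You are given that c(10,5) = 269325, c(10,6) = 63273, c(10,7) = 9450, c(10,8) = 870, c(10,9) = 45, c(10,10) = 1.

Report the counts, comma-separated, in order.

16669653, 1474473, 91091, 3731

@11  (11,6):63273·10+269325→902055, (11,7):9450·10+63273→157773, (11,8):870·10+9450→18150, (11,9):45·10+870→1320, (11,10):1·10+45→55, (11,11):0·10+1→1
@12  (12,7):157773·11+902055→2637558, (12,8):18150·11+157773→357423, (12,9):1320·11+18150→32670, (12,10):55·11+1320→1925, (12,11):1·11+55→66, (12,12):0·11+1→1
@13  (13,8):357423·12+2637558→6926634, (13,9):32670·12+357423→749463, (13,10):1925·12+32670→55770, (13,11):66·12+1925→2717, (13,12):1·12+66→78
@14  (14,9):749463·13+6926634→16669653, (14,10):55770·13+749463→1474473, (14,11):2717·13+55770→91091, (14,12):78·13+2717→3731
Read c(14,9) = 16669653, c(14,10) = 1474473, c(14,11) = 91091, c(14,12) = 3731.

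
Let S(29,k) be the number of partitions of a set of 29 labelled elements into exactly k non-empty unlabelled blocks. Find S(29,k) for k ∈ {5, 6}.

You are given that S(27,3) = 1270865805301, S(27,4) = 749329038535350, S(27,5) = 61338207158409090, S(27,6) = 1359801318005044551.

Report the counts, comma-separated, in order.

1540200411172850701, 49628317055962639176

@28  (28,4):749329038535350·4+1270865805301→2998587019946701, (28,5):61338207158409090·5+749329038535350→307440364830580800, (28,6):1359801318005044551·6+61338207158409090→8220146115188676396
@29  (29,5):307440364830580800·5+2998587019946701→1540200411172850701, (29,6):8220146115188676396·6+307440364830580800→49628317055962639176
Read S(29,5) = 1540200411172850701, S(29,6) = 49628317055962639176.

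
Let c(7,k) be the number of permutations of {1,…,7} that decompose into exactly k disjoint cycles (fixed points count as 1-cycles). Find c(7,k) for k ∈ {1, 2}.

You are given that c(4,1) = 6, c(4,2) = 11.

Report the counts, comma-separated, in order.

720, 1764

r5: T_5,1=4×6+0=24; T_5,2=4×11+6=50
r6: T_6,1=5×24+0=120; T_6,2=5×50+24=274
r7: T_7,1=6×120+0=720; T_7,2=6×274+120=1764
Read c(7,1) = 720, c(7,2) = 1764.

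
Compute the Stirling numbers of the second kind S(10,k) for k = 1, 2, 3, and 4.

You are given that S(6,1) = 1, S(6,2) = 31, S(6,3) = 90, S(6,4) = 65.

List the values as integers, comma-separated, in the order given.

@7  (7,1):1·1+0→1, (7,2):31·2+1→63, (7,3):90·3+31→301, (7,4):65·4+90→350
@8  (8,1):1·1+0→1, (8,2):63·2+1→127, (8,3):301·3+63→966, (8,4):350·4+301→1701
@9  (9,1):1·1+0→1, (9,2):127·2+1→255, (9,3):966·3+127→3025, (9,4):1701·4+966→7770
@10  (10,1):1·1+0→1, (10,2):255·2+1→511, (10,3):3025·3+255→9330, (10,4):7770·4+3025→34105
Read S(10,1) = 1, S(10,2) = 511, S(10,3) = 9330, S(10,4) = 34105.

1, 511, 9330, 34105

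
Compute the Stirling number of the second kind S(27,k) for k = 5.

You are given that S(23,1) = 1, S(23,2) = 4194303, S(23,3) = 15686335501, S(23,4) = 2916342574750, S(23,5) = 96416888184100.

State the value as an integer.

r24: T_24,2=2×4194303+1=8388607; T_24,3=3×15686335501+4194303=47063200806; T_24,4=4×2916342574750+15686335501=11681056634501; T_24,5=5×96416888184100+2916342574750=485000783495250
r25: T_25,3=3×47063200806+8388607=141197991025; T_25,4=4×11681056634501+47063200806=46771289738810; T_25,5=5×485000783495250+11681056634501=2436684974110751
r26: T_26,4=4×46771289738810+141197991025=187226356946265; T_26,5=5×2436684974110751+46771289738810=12230196160292565
r27: T_27,5=5×12230196160292565+187226356946265=61338207158409090
Read S(27,5) = 61338207158409090.

61338207158409090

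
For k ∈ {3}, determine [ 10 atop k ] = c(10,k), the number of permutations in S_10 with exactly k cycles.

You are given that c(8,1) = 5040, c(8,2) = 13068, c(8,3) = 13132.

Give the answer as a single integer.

i=9: T(9,2)=5040+8·13068=109584 | T(9,3)=13068+8·13132=118124
i=10: T(10,3)=109584+9·118124=1172700
Read c(10,3) = 1172700.

1172700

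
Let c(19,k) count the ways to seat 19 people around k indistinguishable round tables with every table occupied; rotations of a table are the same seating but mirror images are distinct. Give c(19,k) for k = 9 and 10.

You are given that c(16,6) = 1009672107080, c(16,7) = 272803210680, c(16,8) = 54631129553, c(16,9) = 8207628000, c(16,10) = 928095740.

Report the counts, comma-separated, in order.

@17  (17,7):272803210680·16+1009672107080→5374523477960, (17,8):54631129553·16+272803210680→1146901283528, (17,9):8207628000·16+54631129553→185953177553, (17,10):928095740·16+8207628000→23057159840
@18  (18,8):1146901283528·17+5374523477960→24871845297936, (18,9):185953177553·17+1146901283528→4308105301929, (18,10):23057159840·17+185953177553→577924894833
@19  (19,9):4308105301929·18+24871845297936→102417740732658, (19,10):577924894833·18+4308105301929→14710753408923
Read c(19,9) = 102417740732658, c(19,10) = 14710753408923.

102417740732658, 14710753408923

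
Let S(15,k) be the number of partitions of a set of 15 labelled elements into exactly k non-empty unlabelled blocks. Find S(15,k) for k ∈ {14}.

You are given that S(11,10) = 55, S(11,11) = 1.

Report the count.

@12  (12,11):1·11+55→66, (12,12):0·12+1→1
@13  (13,12):1·12+66→78, (13,13):0·13+1→1
@14  (14,13):1·13+78→91, (14,14):0·14+1→1
@15  (15,14):1·14+91→105
Read S(15,14) = 105.

105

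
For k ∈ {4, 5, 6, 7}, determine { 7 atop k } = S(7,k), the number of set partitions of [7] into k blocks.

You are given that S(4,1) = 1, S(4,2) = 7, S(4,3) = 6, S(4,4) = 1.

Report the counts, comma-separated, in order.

@5  (5,2):7·2+1→15, (5,3):6·3+7→25, (5,4):1·4+6→10, (5,5):0·5+1→1
@6  (6,3):25·3+15→90, (6,4):10·4+25→65, (6,5):1·5+10→15, (6,6):0·6+1→1
@7  (7,4):65·4+90→350, (7,5):15·5+65→140, (7,6):1·6+15→21, (7,7):0·7+1→1
Read S(7,4) = 350, S(7,5) = 140, S(7,6) = 21, S(7,7) = 1.

350, 140, 21, 1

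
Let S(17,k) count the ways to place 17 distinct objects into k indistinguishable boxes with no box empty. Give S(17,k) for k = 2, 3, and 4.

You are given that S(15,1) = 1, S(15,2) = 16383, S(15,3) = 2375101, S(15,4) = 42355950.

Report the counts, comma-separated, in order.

65535, 21457825, 694337290

r16: T_16,1=1×1+0=1; T_16,2=2×16383+1=32767; T_16,3=3×2375101+16383=7141686; T_16,4=4×42355950+2375101=171798901
r17: T_17,2=2×32767+1=65535; T_17,3=3×7141686+32767=21457825; T_17,4=4×171798901+7141686=694337290
Read S(17,2) = 65535, S(17,3) = 21457825, S(17,4) = 694337290.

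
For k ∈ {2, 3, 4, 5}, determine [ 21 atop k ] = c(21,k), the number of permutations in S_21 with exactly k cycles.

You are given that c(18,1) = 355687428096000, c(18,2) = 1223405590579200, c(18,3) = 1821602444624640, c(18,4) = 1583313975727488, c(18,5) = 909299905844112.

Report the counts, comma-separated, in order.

i=19: T(19,1)=0+18·355687428096000=6402373705728000 | T(19,2)=355687428096000+18·1223405590579200=22376988058521600 | T(19,3)=1223405590579200+18·1821602444624640=34012249593822720 | T(19,4)=1821602444624640+18·1583313975727488=30321254007719424 | T(19,5)=1583313975727488+18·909299905844112=17950712280921504
i=20: T(20,1)=0+19·6402373705728000=121645100408832000 | T(20,2)=6402373705728000+19·22376988058521600=431565146817638400 | T(20,3)=22376988058521600+19·34012249593822720=668609730341153280 | T(20,4)=34012249593822720+19·30321254007719424=610116075740491776 | T(20,5)=30321254007719424+19·17950712280921504=371384787345228000
i=21: T(21,2)=121645100408832000+20·431565146817638400=8752948036761600000 | T(21,3)=431565146817638400+20·668609730341153280=13803759753640704000 | T(21,4)=668609730341153280+20·610116075740491776=12870931245150988800 | T(21,5)=610116075740491776+20·371384787345228000=8037811822645051776
Read c(21,2) = 8752948036761600000, c(21,3) = 13803759753640704000, c(21,4) = 12870931245150988800, c(21,5) = 8037811822645051776.

8752948036761600000, 13803759753640704000, 12870931245150988800, 8037811822645051776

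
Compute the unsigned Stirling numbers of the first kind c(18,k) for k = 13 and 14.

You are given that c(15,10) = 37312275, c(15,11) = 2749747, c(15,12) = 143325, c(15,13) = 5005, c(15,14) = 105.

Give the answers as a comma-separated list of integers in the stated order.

299650806, 13896582

row 16: T[16][11]=15·2749747+37312275=78558480  T[16][12]=15·143325+2749747=4899622  T[16][13]=15·5005+143325=218400  T[16][14]=15·105+5005=6580
row 17: T[17][12]=16·4899622+78558480=156952432  T[17][13]=16·218400+4899622=8394022  T[17][14]=16·6580+218400=323680
row 18: T[18][13]=17·8394022+156952432=299650806  T[18][14]=17·323680+8394022=13896582
Read c(18,13) = 299650806, c(18,14) = 13896582.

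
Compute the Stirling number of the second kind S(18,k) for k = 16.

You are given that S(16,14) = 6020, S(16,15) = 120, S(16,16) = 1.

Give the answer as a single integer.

row 17: T[17][15]=15·120+6020=7820  T[17][16]=16·1+120=136
row 18: T[18][16]=16·136+7820=9996
Read S(18,16) = 9996.

9996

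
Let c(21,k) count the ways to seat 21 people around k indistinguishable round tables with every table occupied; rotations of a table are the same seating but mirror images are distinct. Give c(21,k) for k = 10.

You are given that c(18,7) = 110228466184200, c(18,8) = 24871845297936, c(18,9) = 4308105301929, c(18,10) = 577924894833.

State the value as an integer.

10142299865511450

r19: T_19,8=18×24871845297936+110228466184200=557921681547048; T_19,9=18×4308105301929+24871845297936=102417740732658; T_19,10=18×577924894833+4308105301929=14710753408923
r20: T_20,9=19×102417740732658+557921681547048=2503858755467550; T_20,10=19×14710753408923+102417740732658=381922055502195
r21: T_21,10=20×381922055502195+2503858755467550=10142299865511450
Read c(21,10) = 10142299865511450.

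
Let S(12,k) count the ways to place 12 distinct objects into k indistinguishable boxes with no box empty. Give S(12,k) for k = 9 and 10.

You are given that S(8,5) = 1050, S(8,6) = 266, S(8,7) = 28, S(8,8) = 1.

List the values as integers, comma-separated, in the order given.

22275, 1705

[9] T[9,6]:6*266+1050=2646 · T[9,7]:7*28+266=462 · T[9,8]:8*1+28=36 · T[9,9]:9*0+1=1
[10] T[10,7]:7*462+2646=5880 · T[10,8]:8*36+462=750 · T[10,9]:9*1+36=45 · T[10,10]:10*0+1=1
[11] T[11,8]:8*750+5880=11880 · T[11,9]:9*45+750=1155 · T[11,10]:10*1+45=55
[12] T[12,9]:9*1155+11880=22275 · T[12,10]:10*55+1155=1705
Read S(12,9) = 22275, S(12,10) = 1705.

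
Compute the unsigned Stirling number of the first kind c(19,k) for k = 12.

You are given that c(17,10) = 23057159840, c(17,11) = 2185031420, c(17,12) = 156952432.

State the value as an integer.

row 18: T[18][11]=17·2185031420+23057159840=60202693980  T[18][12]=17·156952432+2185031420=4853222764
row 19: T[19][12]=18·4853222764+60202693980=147560703732
Read c(19,12) = 147560703732.

147560703732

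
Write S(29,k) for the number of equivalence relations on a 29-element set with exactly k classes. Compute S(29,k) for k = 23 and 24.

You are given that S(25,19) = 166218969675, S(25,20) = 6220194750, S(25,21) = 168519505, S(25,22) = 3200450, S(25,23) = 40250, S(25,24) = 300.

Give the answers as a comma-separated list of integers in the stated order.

1347860993700, 33738295500

i=26: T(26,20)=166218969675+20·6220194750=290622864675 | T(26,21)=6220194750+21·168519505=9759104355 | T(26,22)=168519505+22·3200450=238929405 | T(26,23)=3200450+23·40250=4126200 | T(26,24)=40250+24·300=47450
i=27: T(27,21)=290622864675+21·9759104355=495564056130 | T(27,22)=9759104355+22·238929405=15015551265 | T(27,23)=238929405+23·4126200=333832005 | T(27,24)=4126200+24·47450=5265000
i=28: T(28,22)=495564056130+22·15015551265=825906183960 | T(28,23)=15015551265+23·333832005=22693687380 | T(28,24)=333832005+24·5265000=460192005
i=29: T(29,23)=825906183960+23·22693687380=1347860993700 | T(29,24)=22693687380+24·460192005=33738295500
Read S(29,23) = 1347860993700, S(29,24) = 33738295500.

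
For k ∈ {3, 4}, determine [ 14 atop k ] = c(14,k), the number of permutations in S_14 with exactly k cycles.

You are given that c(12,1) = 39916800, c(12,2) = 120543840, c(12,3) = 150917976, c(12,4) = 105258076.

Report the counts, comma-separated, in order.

26596717056, 20313753096

[13] T[13,2]:12*120543840+39916800=1486442880 · T[13,3]:12*150917976+120543840=1931559552 · T[13,4]:12*105258076+150917976=1414014888
[14] T[14,3]:13*1931559552+1486442880=26596717056 · T[14,4]:13*1414014888+1931559552=20313753096
Read c(14,3) = 26596717056, c(14,4) = 20313753096.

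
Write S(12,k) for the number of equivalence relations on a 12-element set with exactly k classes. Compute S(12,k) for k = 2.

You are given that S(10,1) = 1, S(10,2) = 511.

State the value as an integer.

2047

i=11: T(11,1)=0+1·1=1 | T(11,2)=1+2·511=1023
i=12: T(12,2)=1+2·1023=2047
Read S(12,2) = 2047.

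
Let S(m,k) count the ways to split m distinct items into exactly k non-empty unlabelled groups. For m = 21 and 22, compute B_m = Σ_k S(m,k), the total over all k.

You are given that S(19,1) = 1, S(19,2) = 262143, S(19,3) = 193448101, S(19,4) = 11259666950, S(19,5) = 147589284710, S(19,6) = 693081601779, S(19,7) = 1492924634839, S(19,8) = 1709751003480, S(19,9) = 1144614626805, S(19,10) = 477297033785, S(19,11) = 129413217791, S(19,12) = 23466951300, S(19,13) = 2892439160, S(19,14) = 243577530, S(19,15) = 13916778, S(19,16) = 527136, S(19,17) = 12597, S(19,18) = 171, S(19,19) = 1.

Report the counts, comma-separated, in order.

[20] T[20,1]:1*1+0=1 · T[20,2]:2*262143+1=524287 · T[20,3]:3*193448101+262143=580606446 · T[20,4]:4*11259666950+193448101=45232115901 · T[20,5]:5*147589284710+11259666950=749206090500 · T[20,6]:6*693081601779+147589284710=4306078895384 · T[20,7]:7*1492924634839+693081601779=11143554045652 · T[20,8]:8*1709751003480+1492924634839=15170932662679 · T[20,9]:9*1144614626805+1709751003480=12011282644725 · T[20,10]:10*477297033785+1144614626805=5917584964655 · T[20,11]:11*129413217791+477297033785=1900842429486 · T[20,12]:12*23466951300+129413217791=411016633391 · T[20,13]:13*2892439160+23466951300=61068660380 · T[20,14]:14*243577530+2892439160=6302524580 · T[20,15]:15*13916778+243577530=452329200 · T[20,16]:16*527136+13916778=22350954 · T[20,17]:17*12597+527136=741285 · T[20,18]:18*171+12597=15675 · T[20,19]:19*1+171=190 · T[20,20]:20*0+1=1
[21] T[21,1]:1*1+0=1 · T[21,2]:2*524287+1=1048575 · T[21,3]:3*580606446+524287=1742343625 · T[21,4]:4*45232115901+580606446=181509070050 · T[21,5]:5*749206090500+45232115901=3791262568401 · T[21,6]:6*4306078895384+749206090500=26585679462804 · T[21,7]:7*11143554045652+4306078895384=82310957214948 · T[21,8]:8*15170932662679+11143554045652=132511015347084 · T[21,9]:9*12011282644725+15170932662679=123272476465204 · T[21,10]:10*5917584964655+12011282644725=71187132291275 · T[21,11]:11*1900842429486+5917584964655=26826851689001 · T[21,12]:12*411016633391+1900842429486=6833042030178 · T[21,13]:13*61068660380+411016633391=1204909218331 · T[21,14]:14*6302524580+61068660380=149304004500 · T[21,15]:15*452329200+6302524580=13087462580 · T[21,16]:16*22350954+452329200=809944464 · T[21,17]:17*741285+22350954=34952799 · T[21,18]:18*15675+741285=1023435 · T[21,19]:19*190+15675=19285 · T[21,20]:20*1+190=210 · T[21,21]:21*0+1=1
[22] T[22,1]:1*1+0=1 · T[22,2]:2*1048575+1=2097151 · T[22,3]:3*1742343625+1048575=5228079450 · T[22,4]:4*181509070050+1742343625=727778623825 · T[22,5]:5*3791262568401+181509070050=19137821912055 · T[22,6]:6*26585679462804+3791262568401=163305339345225 · T[22,7]:7*82310957214948+26585679462804=602762379967440 · T[22,8]:8*132511015347084+82310957214948=1142399079991620 · T[22,9]:9*123272476465204+132511015347084=1241963303533920 · T[22,10]:10*71187132291275+123272476465204=835143799377954 · T[22,11]:11*26826851689001+71187132291275=366282500870286 · T[22,12]:12*6833042030178+26826851689001=108823356051137 · T[22,13]:13*1204909218331+6833042030178=22496861868481 · T[22,14]:14*149304004500+1204909218331=3295165281331 · T[22,15]:15*13087462580+149304004500=345615943200 · T[22,16]:16*809944464+13087462580=26046574004 · T[22,17]:17*34952799+809944464=1404142047 · T[22,18]:18*1023435+34952799=53374629 · T[22,19]:19*19285+1023435=1389850 · T[22,20]:20*210+19285=23485 · T[22,21]:21*1+210=231 · T[22,22]:22*0+1=1
B_21 = ΣS(21,k) = 1+1048575+1742343625+181509070050+3791262568401+26585679462804+82310957214948+132511015347084+123272476465204+71187132291275+26826851689001+6833042030178+1204909218331+149304004500+13087462580+809944464+34952799+1023435+19285+210+1 = 474869816156751
B_22 = ΣS(22,k) = 1+2097151+5228079450+727778623825+19137821912055+163305339345225+602762379967440+1142399079991620+1241963303533920+835143799377954+366282500870286+108823356051137+22496861868481+3295165281331+345615943200+26046574004+1404142047+53374629+1389850+23485+231+1 = 4506715738447323

474869816156751, 4506715738447323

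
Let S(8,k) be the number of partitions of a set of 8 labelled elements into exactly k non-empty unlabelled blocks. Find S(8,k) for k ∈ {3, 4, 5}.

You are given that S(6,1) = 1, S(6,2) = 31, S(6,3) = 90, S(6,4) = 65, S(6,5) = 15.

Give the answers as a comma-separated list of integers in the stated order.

r7: T_7,2=2×31+1=63; T_7,3=3×90+31=301; T_7,4=4×65+90=350; T_7,5=5×15+65=140
r8: T_8,3=3×301+63=966; T_8,4=4×350+301=1701; T_8,5=5×140+350=1050
Read S(8,3) = 966, S(8,4) = 1701, S(8,5) = 1050.

966, 1701, 1050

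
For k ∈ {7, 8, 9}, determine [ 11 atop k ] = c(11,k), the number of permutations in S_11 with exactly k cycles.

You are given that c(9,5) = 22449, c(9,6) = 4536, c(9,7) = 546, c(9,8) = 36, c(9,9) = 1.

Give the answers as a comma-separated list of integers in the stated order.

@10  (10,6):4536·9+22449→63273, (10,7):546·9+4536→9450, (10,8):36·9+546→870, (10,9):1·9+36→45
@11  (11,7):9450·10+63273→157773, (11,8):870·10+9450→18150, (11,9):45·10+870→1320
Read c(11,7) = 157773, c(11,8) = 18150, c(11,9) = 1320.

157773, 18150, 1320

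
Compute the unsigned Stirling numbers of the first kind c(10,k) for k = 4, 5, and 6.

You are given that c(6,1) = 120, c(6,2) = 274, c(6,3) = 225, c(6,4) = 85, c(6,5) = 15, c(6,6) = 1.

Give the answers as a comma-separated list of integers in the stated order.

row 7: T[7][1]=6·120+0=720  T[7][2]=6·274+120=1764  T[7][3]=6·225+274=1624  T[7][4]=6·85+225=735  T[7][5]=6·15+85=175  T[7][6]=6·1+15=21
row 8: T[8][2]=7·1764+720=13068  T[8][3]=7·1624+1764=13132  T[8][4]=7·735+1624=6769  T[8][5]=7·175+735=1960  T[8][6]=7·21+175=322
row 9: T[9][3]=8·13132+13068=118124  T[9][4]=8·6769+13132=67284  T[9][5]=8·1960+6769=22449  T[9][6]=8·322+1960=4536
row 10: T[10][4]=9·67284+118124=723680  T[10][5]=9·22449+67284=269325  T[10][6]=9·4536+22449=63273
Read c(10,4) = 723680, c(10,5) = 269325, c(10,6) = 63273.

723680, 269325, 63273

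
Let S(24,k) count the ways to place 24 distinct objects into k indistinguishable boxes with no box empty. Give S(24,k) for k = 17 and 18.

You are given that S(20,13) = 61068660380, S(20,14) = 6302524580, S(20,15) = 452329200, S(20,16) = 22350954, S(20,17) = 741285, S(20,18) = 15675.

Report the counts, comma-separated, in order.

i=21: T(21,14)=61068660380+14·6302524580=149304004500 | T(21,15)=6302524580+15·452329200=13087462580 | T(21,16)=452329200+16·22350954=809944464 | T(21,17)=22350954+17·741285=34952799 | T(21,18)=741285+18·15675=1023435
i=22: T(22,15)=149304004500+15·13087462580=345615943200 | T(22,16)=13087462580+16·809944464=26046574004 | T(22,17)=809944464+17·34952799=1404142047 | T(22,18)=34952799+18·1023435=53374629
i=23: T(23,16)=345615943200+16·26046574004=762361127264 | T(23,17)=26046574004+17·1404142047=49916988803 | T(23,18)=1404142047+18·53374629=2364885369
i=24: T(24,17)=762361127264+17·49916988803=1610949936915 | T(24,18)=49916988803+18·2364885369=92484925445
Read S(24,17) = 1610949936915, S(24,18) = 92484925445.

1610949936915, 92484925445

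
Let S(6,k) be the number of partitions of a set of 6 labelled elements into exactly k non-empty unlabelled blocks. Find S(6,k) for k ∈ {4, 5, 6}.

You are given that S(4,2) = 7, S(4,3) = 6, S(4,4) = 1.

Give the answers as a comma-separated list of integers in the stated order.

[5] T[5,3]:3*6+7=25 · T[5,4]:4*1+6=10 · T[5,5]:5*0+1=1
[6] T[6,4]:4*10+25=65 · T[6,5]:5*1+10=15 · T[6,6]:6*0+1=1
Read S(6,4) = 65, S(6,5) = 15, S(6,6) = 1.

65, 15, 1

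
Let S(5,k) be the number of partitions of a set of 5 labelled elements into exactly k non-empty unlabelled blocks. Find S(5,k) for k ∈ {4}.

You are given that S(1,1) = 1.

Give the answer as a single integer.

10

[2] T[2,1]:1*1+0=1 · T[2,2]:2*0+1=1
[3] T[3,2]:2*1+1=3 · T[3,3]:3*0+1=1
[4] T[4,3]:3*1+3=6 · T[4,4]:4*0+1=1
[5] T[5,4]:4*1+6=10
Read S(5,4) = 10.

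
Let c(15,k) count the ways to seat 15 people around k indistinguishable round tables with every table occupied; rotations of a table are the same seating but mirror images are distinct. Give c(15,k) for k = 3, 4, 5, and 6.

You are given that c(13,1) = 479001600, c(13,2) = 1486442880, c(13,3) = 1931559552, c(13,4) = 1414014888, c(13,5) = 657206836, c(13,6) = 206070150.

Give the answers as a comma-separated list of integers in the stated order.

row 14: T[14][2]=13·1486442880+479001600=19802759040  T[14][3]=13·1931559552+1486442880=26596717056  T[14][4]=13·1414014888+1931559552=20313753096  T[14][5]=13·657206836+1414014888=9957703756  T[14][6]=13·206070150+657206836=3336118786
row 15: T[15][3]=14·26596717056+19802759040=392156797824  T[15][4]=14·20313753096+26596717056=310989260400  T[15][5]=14·9957703756+20313753096=159721605680  T[15][6]=14·3336118786+9957703756=56663366760
Read c(15,3) = 392156797824, c(15,4) = 310989260400, c(15,5) = 159721605680, c(15,6) = 56663366760.

392156797824, 310989260400, 159721605680, 56663366760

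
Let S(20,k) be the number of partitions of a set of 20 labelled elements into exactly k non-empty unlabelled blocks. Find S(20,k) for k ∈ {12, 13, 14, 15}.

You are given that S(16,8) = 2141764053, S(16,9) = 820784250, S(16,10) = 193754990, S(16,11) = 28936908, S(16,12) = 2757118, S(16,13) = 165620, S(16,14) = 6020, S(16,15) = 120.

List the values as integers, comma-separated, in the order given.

411016633391, 61068660380, 6302524580, 452329200

row 17: T[17][9]=9·820784250+2141764053=9528822303  T[17][10]=10·193754990+820784250=2758334150  T[17][11]=11·28936908+193754990=512060978  T[17][12]=12·2757118+28936908=62022324  T[17][13]=13·165620+2757118=4910178  T[17][14]=14·6020+165620=249900  T[17][15]=15·120+6020=7820
row 18: T[18][10]=10·2758334150+9528822303=37112163803  T[18][11]=11·512060978+2758334150=8391004908  T[18][12]=12·62022324+512060978=1256328866  T[18][13]=13·4910178+62022324=125854638  T[18][14]=14·249900+4910178=8408778  T[18][15]=15·7820+249900=367200
row 19: T[19][11]=11·8391004908+37112163803=129413217791  T[19][12]=12·1256328866+8391004908=23466951300  T[19][13]=13·125854638+1256328866=2892439160  T[19][14]=14·8408778+125854638=243577530  T[19][15]=15·367200+8408778=13916778
row 20: T[20][12]=12·23466951300+129413217791=411016633391  T[20][13]=13·2892439160+23466951300=61068660380  T[20][14]=14·243577530+2892439160=6302524580  T[20][15]=15·13916778+243577530=452329200
Read S(20,12) = 411016633391, S(20,13) = 61068660380, S(20,14) = 6302524580, S(20,15) = 452329200.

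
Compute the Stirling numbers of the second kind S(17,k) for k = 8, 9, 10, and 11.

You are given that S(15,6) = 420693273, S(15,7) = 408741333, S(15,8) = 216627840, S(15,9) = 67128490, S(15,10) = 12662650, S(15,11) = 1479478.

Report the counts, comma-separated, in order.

@16  (16,7):408741333·7+420693273→3281882604, (16,8):216627840·8+408741333→2141764053, (16,9):67128490·9+216627840→820784250, (16,10):12662650·10+67128490→193754990, (16,11):1479478·11+12662650→28936908
@17  (17,8):2141764053·8+3281882604→20415995028, (17,9):820784250·9+2141764053→9528822303, (17,10):193754990·10+820784250→2758334150, (17,11):28936908·11+193754990→512060978
Read S(17,8) = 20415995028, S(17,9) = 9528822303, S(17,10) = 2758334150, S(17,11) = 512060978.

20415995028, 9528822303, 2758334150, 512060978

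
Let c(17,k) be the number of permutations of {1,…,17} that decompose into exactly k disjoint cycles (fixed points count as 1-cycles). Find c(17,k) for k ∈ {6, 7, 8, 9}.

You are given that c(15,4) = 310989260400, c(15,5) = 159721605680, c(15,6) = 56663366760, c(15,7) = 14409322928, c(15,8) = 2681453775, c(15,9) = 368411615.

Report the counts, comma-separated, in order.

r16: T_16,5=15×159721605680+310989260400=2706813345600; T_16,6=15×56663366760+159721605680=1009672107080; T_16,7=15×14409322928+56663366760=272803210680; T_16,8=15×2681453775+14409322928=54631129553; T_16,9=15×368411615+2681453775=8207628000
r17: T_17,6=16×1009672107080+2706813345600=18861567058880; T_17,7=16×272803210680+1009672107080=5374523477960; T_17,8=16×54631129553+272803210680=1146901283528; T_17,9=16×8207628000+54631129553=185953177553
Read c(17,6) = 18861567058880, c(17,7) = 5374523477960, c(17,8) = 1146901283528, c(17,9) = 185953177553.

18861567058880, 5374523477960, 1146901283528, 185953177553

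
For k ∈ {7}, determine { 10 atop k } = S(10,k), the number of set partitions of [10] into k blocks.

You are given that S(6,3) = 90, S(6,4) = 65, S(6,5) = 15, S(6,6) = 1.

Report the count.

5880

i=7: T(7,4)=90+4·65=350 | T(7,5)=65+5·15=140 | T(7,6)=15+6·1=21 | T(7,7)=1+7·0=1
i=8: T(8,5)=350+5·140=1050 | T(8,6)=140+6·21=266 | T(8,7)=21+7·1=28
i=9: T(9,6)=1050+6·266=2646 | T(9,7)=266+7·28=462
i=10: T(10,7)=2646+7·462=5880
Read S(10,7) = 5880.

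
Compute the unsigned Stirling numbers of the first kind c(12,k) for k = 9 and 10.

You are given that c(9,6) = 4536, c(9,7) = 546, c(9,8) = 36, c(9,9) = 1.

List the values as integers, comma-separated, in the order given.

row 10: T[10][7]=9·546+4536=9450  T[10][8]=9·36+546=870  T[10][9]=9·1+36=45  T[10][10]=9·0+1=1
row 11: T[11][8]=10·870+9450=18150  T[11][9]=10·45+870=1320  T[11][10]=10·1+45=55
row 12: T[12][9]=11·1320+18150=32670  T[12][10]=11·55+1320=1925
Read c(12,9) = 32670, c(12,10) = 1925.

32670, 1925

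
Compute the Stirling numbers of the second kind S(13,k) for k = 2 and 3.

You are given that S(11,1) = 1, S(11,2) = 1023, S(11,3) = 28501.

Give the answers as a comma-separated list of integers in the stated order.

row 12: T[12][1]=1·1+0=1  T[12][2]=2·1023+1=2047  T[12][3]=3·28501+1023=86526
row 13: T[13][2]=2·2047+1=4095  T[13][3]=3·86526+2047=261625
Read S(13,2) = 4095, S(13,3) = 261625.

4095, 261625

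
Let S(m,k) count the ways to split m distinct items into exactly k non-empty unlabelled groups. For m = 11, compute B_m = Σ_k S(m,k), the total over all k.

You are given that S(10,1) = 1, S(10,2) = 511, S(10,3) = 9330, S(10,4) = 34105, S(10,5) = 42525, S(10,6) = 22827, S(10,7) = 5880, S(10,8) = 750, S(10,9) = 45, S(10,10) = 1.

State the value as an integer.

row 11: T[11][1]=1·1+0=1  T[11][2]=2·511+1=1023  T[11][3]=3·9330+511=28501  T[11][4]=4·34105+9330=145750  T[11][5]=5·42525+34105=246730  T[11][6]=6·22827+42525=179487  T[11][7]=7·5880+22827=63987  T[11][8]=8·750+5880=11880  T[11][9]=9·45+750=1155  T[11][10]=10·1+45=55  T[11][11]=11·0+1=1
B_11 = ΣS(11,k) = 1+1023+28501+145750+246730+179487+63987+11880+1155+55+1 = 678570

678570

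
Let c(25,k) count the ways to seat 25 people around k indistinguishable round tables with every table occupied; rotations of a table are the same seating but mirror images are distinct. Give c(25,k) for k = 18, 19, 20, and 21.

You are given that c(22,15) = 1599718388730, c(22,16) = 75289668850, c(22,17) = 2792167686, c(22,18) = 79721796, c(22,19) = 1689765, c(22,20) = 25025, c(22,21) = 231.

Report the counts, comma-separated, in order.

r23: T_23,16=22×75289668850+1599718388730=3256091103430; T_23,17=22×2792167686+75289668850=136717357942; T_23,18=22×79721796+2792167686=4546047198; T_23,19=22×1689765+79721796=116896626; T_23,20=22×25025+1689765=2240315; T_23,21=22×231+25025=30107
r24: T_24,17=23×136717357942+3256091103430=6400590336096; T_24,18=23×4546047198+136717357942=241276443496; T_24,19=23×116896626+4546047198=7234669596; T_24,20=23×2240315+116896626=168423871; T_24,21=23×30107+2240315=2932776
r25: T_25,18=24×241276443496+6400590336096=12191224980000; T_25,19=24×7234669596+241276443496=414908513800; T_25,20=24×168423871+7234669596=11276842500; T_25,21=24×2932776+168423871=238810495
Read c(25,18) = 12191224980000, c(25,19) = 414908513800, c(25,20) = 11276842500, c(25,21) = 238810495.

12191224980000, 414908513800, 11276842500, 238810495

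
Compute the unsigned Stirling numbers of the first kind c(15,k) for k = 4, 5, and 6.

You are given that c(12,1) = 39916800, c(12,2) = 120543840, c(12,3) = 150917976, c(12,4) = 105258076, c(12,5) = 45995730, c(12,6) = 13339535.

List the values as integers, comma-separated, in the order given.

310989260400, 159721605680, 56663366760

@13  (13,2):120543840·12+39916800→1486442880, (13,3):150917976·12+120543840→1931559552, (13,4):105258076·12+150917976→1414014888, (13,5):45995730·12+105258076→657206836, (13,6):13339535·12+45995730→206070150
@14  (14,3):1931559552·13+1486442880→26596717056, (14,4):1414014888·13+1931559552→20313753096, (14,5):657206836·13+1414014888→9957703756, (14,6):206070150·13+657206836→3336118786
@15  (15,4):20313753096·14+26596717056→310989260400, (15,5):9957703756·14+20313753096→159721605680, (15,6):3336118786·14+9957703756→56663366760
Read c(15,4) = 310989260400, c(15,5) = 159721605680, c(15,6) = 56663366760.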